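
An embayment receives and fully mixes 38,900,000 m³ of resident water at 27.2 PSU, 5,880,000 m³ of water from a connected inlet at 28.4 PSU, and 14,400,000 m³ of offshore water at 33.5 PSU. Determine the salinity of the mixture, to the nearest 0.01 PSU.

Conserving salt mass:
salt = 38,900,000×27.2 + 5,880,000×28.4 + 14,400,000×33.5 = 1,058,080,000 + 166,992,000 + 482,400,000 = 1,707,472,000
volume = 38,900,000 + 5,880,000 + 14,400,000 = 59,180,000 m³
S = 1,707,472,000 / 59,180,000 = 28.8522 PSU

28.85 PSU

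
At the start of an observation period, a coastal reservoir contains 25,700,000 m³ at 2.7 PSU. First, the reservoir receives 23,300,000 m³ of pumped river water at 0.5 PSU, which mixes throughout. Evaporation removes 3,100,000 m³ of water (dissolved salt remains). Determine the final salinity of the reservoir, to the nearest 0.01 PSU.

1.77 PSU

After mixing: salt = 25,700,000×2.7 + 23,300,000×0.5 = 81,040,000; volume = 49,000,000 m³
After evaporation: salt unchanged = 81,040,000; volume = 49,000,000 − 3,100,000 = 45,900,000 m³
S = 81,040,000 / 45,900,000 = 1.7656 PSU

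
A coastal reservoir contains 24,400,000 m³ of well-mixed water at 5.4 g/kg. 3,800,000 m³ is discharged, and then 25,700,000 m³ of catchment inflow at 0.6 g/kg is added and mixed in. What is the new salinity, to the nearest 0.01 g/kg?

2.74 g/kg

Remaining after removal: 20,600,000 m³ at 5.4 g/kg (salt = 111,240,000)
After addition: salt = 111,240,000 + 25,700,000×0.6 = 126,660,000; volume = 46,300,000 m³
S = 126,660,000 / 46,300,000 = 2.7356 g/kg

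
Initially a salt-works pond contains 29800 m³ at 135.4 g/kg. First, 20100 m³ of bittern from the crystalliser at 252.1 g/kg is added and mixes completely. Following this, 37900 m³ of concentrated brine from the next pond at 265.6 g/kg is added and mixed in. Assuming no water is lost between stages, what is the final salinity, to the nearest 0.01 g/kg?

218.32 g/kg

Salt balance:
Initial salt = 29,800×135.4 = 4,034,920
After stage 1: salt = 4,034,920 + 20,100×252.1 = 9,102,130; volume = 49,900 m³; S = 182.407 g/kg
After stage 2: salt = 9,102,130 + 37,900×265.6 = 19,168,370; volume = 87,800 m³
S = 19,168,370 / 87,800 = 218.3186 g/kg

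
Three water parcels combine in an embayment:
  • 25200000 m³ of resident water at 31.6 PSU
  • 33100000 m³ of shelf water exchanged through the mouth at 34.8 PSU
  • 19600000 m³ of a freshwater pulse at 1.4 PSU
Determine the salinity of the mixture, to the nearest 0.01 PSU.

25.36 PSU

Mass of salt is conserved:
salt = 25,200,000×31.6 + 33,100,000×34.8 + 19,600,000×1.4 = 796,320,000 + 1,151,880,000 + 27,440,000 = 1,975,640,000
volume = 25,200,000 + 33,100,000 + 19,600,000 = 77,900,000 m³
S = 1,975,640,000 / 77,900,000 = 25.3612 PSU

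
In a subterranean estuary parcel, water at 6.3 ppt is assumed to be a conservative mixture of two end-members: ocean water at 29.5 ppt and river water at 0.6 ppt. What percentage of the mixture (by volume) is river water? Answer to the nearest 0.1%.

80.3%

Let f be the freshwater fraction. Salt balance per unit volume:
f×0.6 + (1−f)×29.5 = 6.3
f = (29.5 − 6.3) / (29.5 − 0.6) = 23.2/28.9 = 0.8028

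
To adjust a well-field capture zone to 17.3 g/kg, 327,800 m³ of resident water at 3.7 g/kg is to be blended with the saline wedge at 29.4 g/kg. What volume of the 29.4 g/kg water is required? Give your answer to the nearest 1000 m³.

368000 m³

Salt balance: 327,800×3.7 + V×29.4 = (327,800+V)×17.3
1,212,860 + 29.4V = 5,670,940 + 17.3V
4,458,080 = 12.1V
V = 368,436.36 m³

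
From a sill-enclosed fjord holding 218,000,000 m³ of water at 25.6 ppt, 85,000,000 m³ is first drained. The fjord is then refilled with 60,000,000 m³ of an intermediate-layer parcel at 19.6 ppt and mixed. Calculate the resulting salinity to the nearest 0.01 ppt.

23.73 ppt

Remaining after removal: 133,000,000 m³ at 25.6 ppt (salt = 3,404,800,000)
After addition: salt = 3,404,800,000 + 60,000,000×19.6 = 4,580,800,000; volume = 193,000,000 m³
S = 4,580,800,000 / 193,000,000 = 23.7347 ppt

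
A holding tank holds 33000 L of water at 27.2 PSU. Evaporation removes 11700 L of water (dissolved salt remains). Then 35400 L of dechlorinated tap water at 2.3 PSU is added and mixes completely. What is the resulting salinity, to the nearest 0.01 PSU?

After evaporation: salt = 33,000×27.2 = 897,600; volume = 33,000 − 11,700 = 21,300 L
After mixing: salt = 897,600 + 35,400×2.3 = 979,020; volume = 21,300 + 35,400 = 56,700 L
S = 979,020 / 56,700 = 17.2667 PSU

17.27 PSU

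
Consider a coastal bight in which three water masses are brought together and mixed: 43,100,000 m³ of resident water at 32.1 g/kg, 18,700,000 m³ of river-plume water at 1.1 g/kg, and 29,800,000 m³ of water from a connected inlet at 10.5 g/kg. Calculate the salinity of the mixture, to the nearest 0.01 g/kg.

18.74 g/kg

By conservation of dissolved salt,
salt = 43,100,000×32.1 + 18,700,000×1.1 + 29,800,000×10.5 = 1,383,510,000 + 20,570,000 + 312,900,000 = 1,716,980,000
volume = 43,100,000 + 18,700,000 + 29,800,000 = 91,600,000 m³
S = 1,716,980,000 / 91,600,000 = 18.7443 g/kg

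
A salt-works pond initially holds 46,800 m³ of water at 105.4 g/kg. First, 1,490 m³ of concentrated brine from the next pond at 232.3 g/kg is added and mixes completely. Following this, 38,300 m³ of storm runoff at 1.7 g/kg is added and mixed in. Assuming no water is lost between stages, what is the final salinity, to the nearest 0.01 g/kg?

61.72 g/kg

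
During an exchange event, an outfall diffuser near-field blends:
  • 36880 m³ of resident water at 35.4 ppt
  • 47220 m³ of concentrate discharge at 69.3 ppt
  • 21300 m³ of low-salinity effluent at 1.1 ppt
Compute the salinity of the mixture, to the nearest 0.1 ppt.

Mass of salt is conserved:
salt = 36,880×35.4 + 47,220×69.3 + 21,300×1.1 = 1,305,552 + 3,272,346 + 23,430 = 4,601,328
volume = 36,880 + 47,220 + 21,300 = 105,400 m³
S = 4,601,328 / 105,400 = 43.656 ppt

43.7 ppt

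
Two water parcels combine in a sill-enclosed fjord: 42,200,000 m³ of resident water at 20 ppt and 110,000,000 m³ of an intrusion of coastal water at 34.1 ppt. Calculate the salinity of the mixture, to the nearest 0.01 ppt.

30.19 ppt

Conserving salt mass:
salt = 42,200,000×20 + 110,000,000×34.1 = 844,000,000 + 3,751,000,000 = 4,595,000,000
volume = 42,200,000 + 110,000,000 = 152,200,000 m³
S = 4,595,000,000 / 152,200,000 = 30.1905 ppt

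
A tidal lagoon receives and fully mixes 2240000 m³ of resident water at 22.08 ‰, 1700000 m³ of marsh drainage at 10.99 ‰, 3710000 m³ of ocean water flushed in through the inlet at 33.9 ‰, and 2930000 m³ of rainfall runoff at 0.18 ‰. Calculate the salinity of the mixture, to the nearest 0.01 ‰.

Conserving salt mass:
salt = 2,240,000×22.08 + 1,700,000×10.99 + 3,710,000×33.9 + 2,930,000×0.18 = 49,459,200 + 18,683,000 + 125,769,000 + 527,400 = 194,438,600
volume = 2,240,000 + 1,700,000 + 3,710,000 + 2,930,000 = 10,580,000 m³
S = 194,438,600 / 10,580,000 = 18.3779 ‰

18.38 ‰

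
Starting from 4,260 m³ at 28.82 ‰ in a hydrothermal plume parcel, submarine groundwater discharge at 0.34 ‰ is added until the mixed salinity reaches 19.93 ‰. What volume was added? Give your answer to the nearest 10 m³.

1930 m³

Salt balance: 4,260×28.82 + V×0.34 = (4,260+V)×19.93
122,773.2 + 0.34V = 84,901.8 + 19.93V
37,871.4 = 19.59V
V = 1,933.2 m³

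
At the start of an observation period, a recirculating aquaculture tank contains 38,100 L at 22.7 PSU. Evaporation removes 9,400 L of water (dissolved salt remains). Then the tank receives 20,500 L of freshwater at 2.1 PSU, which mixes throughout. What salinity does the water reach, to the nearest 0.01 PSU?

18.45 PSU

After evaporation: salt = 38,100×22.7 = 864,870; volume = 38,100 − 9,400 = 28,700 L
After mixing: salt = 864,870 + 20,500×2.1 = 907,920; volume = 28,700 + 20,500 = 49,200 L
S = 907,920 / 49,200 = 18.4537 PSU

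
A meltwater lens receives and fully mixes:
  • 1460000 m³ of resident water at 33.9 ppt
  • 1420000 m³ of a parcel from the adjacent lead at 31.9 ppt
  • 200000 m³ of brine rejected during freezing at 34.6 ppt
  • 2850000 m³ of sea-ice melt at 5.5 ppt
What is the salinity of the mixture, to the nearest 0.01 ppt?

Conserving salt mass:
salt = 1,460,000×33.9 + 1,420,000×31.9 + 200,000×34.6 + 2,850,000×5.5 = 49,494,000 + 45,298,000 + 6,920,000 + 15,675,000 = 117,387,000
volume = 1,460,000 + 1,420,000 + 200,000 + 2,850,000 = 5,930,000 m³
S = 117,387,000 / 5,930,000 = 19.7954 ppt

19.80 ppt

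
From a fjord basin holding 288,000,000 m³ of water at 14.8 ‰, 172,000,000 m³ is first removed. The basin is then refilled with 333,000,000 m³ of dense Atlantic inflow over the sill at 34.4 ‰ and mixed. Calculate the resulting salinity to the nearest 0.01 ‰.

29.34 ‰

Remaining after removal: 116,000,000 m³ at 14.8 ‰ (salt = 1,716,800,000)
After addition: salt = 1,716,800,000 + 333,000,000×34.4 = 13,172,000,000; volume = 449,000,000 m³
S = 13,172,000,000 / 449,000,000 = 29.3363 ‰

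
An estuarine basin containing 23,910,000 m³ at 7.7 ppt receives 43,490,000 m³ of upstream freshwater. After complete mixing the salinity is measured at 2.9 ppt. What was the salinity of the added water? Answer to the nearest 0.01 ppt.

0.26 ppt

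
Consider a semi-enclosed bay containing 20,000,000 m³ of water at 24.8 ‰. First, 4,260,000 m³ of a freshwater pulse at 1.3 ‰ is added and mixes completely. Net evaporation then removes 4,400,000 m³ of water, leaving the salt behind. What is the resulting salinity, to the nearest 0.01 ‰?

After mixing: salt = 20,000,000×24.8 + 4,260,000×1.3 = 501,538,000; volume = 24,260,000 m³
After evaporation: salt unchanged = 501,538,000; volume = 24,260,000 − 4,400,000 = 19,860,000 m³
S = 501,538,000 / 19,860,000 = 25.2537 ‰

25.25 ‰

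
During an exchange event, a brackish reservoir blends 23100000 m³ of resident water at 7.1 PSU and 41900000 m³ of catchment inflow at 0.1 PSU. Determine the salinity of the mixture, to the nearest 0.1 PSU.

2.6 PSU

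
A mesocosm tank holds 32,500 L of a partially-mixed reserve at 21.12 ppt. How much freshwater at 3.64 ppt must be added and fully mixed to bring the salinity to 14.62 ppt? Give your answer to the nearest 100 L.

19200 L

Salt balance: 32,500×21.12 + V×3.64 = (32,500+V)×14.62
686,400 + 3.64V = 475,150 + 14.62V
211,250 = 10.98V
V = 19,239.53 L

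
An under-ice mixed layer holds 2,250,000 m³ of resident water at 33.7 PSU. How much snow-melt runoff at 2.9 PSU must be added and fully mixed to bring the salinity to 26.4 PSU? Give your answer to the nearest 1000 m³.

699000 m³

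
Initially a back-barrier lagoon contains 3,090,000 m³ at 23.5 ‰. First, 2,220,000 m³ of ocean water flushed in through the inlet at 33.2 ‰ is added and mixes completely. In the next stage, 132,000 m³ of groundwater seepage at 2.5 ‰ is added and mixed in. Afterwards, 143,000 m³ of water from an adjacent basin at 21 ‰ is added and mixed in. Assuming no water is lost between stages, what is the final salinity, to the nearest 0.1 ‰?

26.8 ‰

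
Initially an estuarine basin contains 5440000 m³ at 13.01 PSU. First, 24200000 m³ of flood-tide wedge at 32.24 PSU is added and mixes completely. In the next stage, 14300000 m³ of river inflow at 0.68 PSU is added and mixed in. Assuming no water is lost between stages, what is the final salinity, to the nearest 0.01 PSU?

19.59 PSU

Salt balance:
Initial salt = 5,440,000×13.01 = 70,774,400
After stage 1: salt = 70,774,400 + 24,200,000×32.24 = 850,982,400; volume = 29,640,000 m³; S = 28.711 PSU
After stage 2: salt = 850,982,400 + 14,300,000×0.68 = 860,706,400; volume = 43,940,000 m³
S = 860,706,400 / 43,940,000 = 19.5882 PSU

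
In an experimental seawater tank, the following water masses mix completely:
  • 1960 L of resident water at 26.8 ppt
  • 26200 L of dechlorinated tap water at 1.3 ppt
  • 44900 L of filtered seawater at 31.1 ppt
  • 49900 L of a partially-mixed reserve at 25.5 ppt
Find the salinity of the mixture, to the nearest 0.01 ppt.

22.41 ppt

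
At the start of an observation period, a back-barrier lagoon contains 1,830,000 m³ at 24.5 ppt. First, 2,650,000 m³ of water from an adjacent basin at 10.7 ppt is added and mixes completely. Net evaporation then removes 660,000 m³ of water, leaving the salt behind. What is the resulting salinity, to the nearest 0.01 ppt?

19.16 ppt

After mixing: salt = 1,830,000×24.5 + 2,650,000×10.7 = 73,190,000; volume = 4,480,000 m³
After evaporation: salt unchanged = 73,190,000; volume = 4,480,000 − 660,000 = 3,820,000 m³
S = 73,190,000 / 3,820,000 = 19.1597 ppt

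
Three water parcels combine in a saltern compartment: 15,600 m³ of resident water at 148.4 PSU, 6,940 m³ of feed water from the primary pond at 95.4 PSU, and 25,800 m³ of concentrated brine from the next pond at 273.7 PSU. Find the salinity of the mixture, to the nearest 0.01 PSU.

Conserving salt mass:
salt = 15,600×148.4 + 6,940×95.4 + 25,800×273.7 = 2,315,040 + 662,076 + 7,061,460 = 10,038,576
volume = 15,600 + 6,940 + 25,800 = 48,340 m³
S = 10,038,576 / 48,340 = 207.666 PSU

207.67 PSU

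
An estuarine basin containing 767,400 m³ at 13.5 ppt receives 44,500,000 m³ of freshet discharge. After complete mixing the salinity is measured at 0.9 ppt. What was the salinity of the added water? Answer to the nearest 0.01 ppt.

Salt balance: 767,400×13.5 + 44,500,000×S = 45,267,400×0.9
10,359,900 + 44,500,000·S = 40,740,660
S = (40,740,660 − 10,359,900) / 44,500,000 = 0.6827 ppt

0.68 ppt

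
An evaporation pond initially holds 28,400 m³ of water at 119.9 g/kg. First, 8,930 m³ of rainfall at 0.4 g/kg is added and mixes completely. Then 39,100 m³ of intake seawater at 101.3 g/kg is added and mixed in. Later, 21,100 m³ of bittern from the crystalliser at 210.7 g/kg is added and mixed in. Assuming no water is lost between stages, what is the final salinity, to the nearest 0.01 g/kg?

121.15 g/kg

Total salt / total volume:
Initial salt = 28,400×119.9 = 3,405,160
After stage 1: salt = 3,405,160 + 8,930×0.4 = 3,408,732; volume = 37,330 m³; S = 91.313 g/kg
After stage 2: salt = 3,408,732 + 39,100×101.3 = 7,369,562; volume = 76,430 m³; S = 96.422 g/kg
After stage 3: salt = 7,369,562 + 21,100×210.7 = 11,815,332; volume = 97,530 m³
S = 11,815,332 / 97,530 = 121.1456 g/kg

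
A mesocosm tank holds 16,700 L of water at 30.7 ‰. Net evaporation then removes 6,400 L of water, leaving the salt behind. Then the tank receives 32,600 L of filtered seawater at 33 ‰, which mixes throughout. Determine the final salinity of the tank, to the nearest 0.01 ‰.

After evaporation: salt = 16,700×30.7 = 512,690; volume = 16,700 − 6,400 = 10,300 L
After mixing: salt = 512,690 + 32,600×33 = 1,588,490; volume = 10,300 + 32,600 = 42,900 L
S = 1,588,490 / 42,900 = 37.0277 ‰

37.03 ‰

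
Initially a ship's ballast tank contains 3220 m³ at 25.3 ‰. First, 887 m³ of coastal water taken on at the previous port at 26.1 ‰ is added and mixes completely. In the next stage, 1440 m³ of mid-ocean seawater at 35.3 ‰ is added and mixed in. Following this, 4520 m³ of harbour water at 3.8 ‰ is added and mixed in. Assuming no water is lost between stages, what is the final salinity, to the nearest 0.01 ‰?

17.15 ‰

Mass of salt is conserved:
Initial salt = 3,220×25.3 = 81,466
After stage 1: salt = 81,466 + 887×26.1 = 104,616.7; volume = 4,107 m³; S = 25.473 ‰
After stage 2: salt = 104,616.7 + 1,440×35.3 = 155,448.7; volume = 5,547 m³; S = 28.024 ‰
After stage 3: salt = 155,448.7 + 4,520×3.8 = 172,624.7; volume = 10,067 m³
S = 172,624.7 / 10,067 = 17.1476 ‰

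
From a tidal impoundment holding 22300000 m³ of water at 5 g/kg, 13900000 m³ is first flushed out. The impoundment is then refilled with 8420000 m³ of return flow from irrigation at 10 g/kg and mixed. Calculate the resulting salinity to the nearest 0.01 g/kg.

Remaining after removal: 8,400,000 m³ at 5 g/kg (salt = 42,000,000)
After addition: salt = 42,000,000 + 8,420,000×10 = 126,200,000; volume = 16,820,000 m³
S = 126,200,000 / 16,820,000 = 7.503 g/kg

7.50 g/kg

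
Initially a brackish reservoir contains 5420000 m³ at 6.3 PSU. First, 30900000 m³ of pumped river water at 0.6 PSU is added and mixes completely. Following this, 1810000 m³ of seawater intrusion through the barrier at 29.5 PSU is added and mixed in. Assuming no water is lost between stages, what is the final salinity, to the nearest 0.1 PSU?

2.8 PSU

Conserving salt mass:
Initial salt = 5,420,000×6.3 = 34,146,000
After stage 1: salt = 34,146,000 + 30,900,000×0.6 = 52,686,000; volume = 36,320,000 m³; S = 1.451 PSU
After stage 2: salt = 52,686,000 + 1,810,000×29.5 = 106,081,000; volume = 38,130,000 m³
S = 106,081,000 / 38,130,000 = 2.7821 PSU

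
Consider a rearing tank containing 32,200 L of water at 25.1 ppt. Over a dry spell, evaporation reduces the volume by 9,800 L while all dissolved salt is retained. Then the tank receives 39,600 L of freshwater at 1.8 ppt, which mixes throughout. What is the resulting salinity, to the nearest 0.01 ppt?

14.19 ppt

After evaporation: salt = 32,200×25.1 = 808,220; volume = 32,200 − 9,800 = 22,400 L
After mixing: salt = 808,220 + 39,600×1.8 = 879,500; volume = 22,400 + 39,600 = 62,000 L
S = 879,500 / 62,000 = 14.1855 ppt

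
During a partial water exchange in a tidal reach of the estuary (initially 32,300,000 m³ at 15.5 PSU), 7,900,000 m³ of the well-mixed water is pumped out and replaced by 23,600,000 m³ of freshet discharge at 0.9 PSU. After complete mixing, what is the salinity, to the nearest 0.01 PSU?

Remaining after removal: 24,400,000 m³ at 15.5 PSU (salt = 378,200,000)
After addition: salt = 378,200,000 + 23,600,000×0.9 = 399,440,000; volume = 48,000,000 m³
S = 399,440,000 / 48,000,000 = 8.3217 PSU

8.32 PSU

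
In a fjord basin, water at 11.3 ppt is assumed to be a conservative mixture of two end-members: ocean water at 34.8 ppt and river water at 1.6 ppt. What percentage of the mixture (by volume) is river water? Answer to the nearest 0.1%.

Let f be the freshwater fraction. Salt balance per unit volume:
f×1.6 + (1−f)×34.8 = 11.3
f = (34.8 − 11.3) / (34.8 − 1.6) = 23.5/33.2 = 0.7078

70.8%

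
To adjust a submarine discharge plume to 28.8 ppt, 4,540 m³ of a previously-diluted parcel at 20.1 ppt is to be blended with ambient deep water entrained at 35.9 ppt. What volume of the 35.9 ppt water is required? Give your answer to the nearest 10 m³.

Salt balance: 4,540×20.1 + V×35.9 = (4,540+V)×28.8
91,254 + 35.9V = 130,752 + 28.8V
39,498 = 7.1V
V = 5,563.1 m³

5560 m³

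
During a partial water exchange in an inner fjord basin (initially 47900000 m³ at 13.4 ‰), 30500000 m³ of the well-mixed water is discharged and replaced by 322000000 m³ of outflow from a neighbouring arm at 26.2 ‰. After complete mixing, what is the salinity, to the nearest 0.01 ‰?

Remaining after removal: 17,400,000 m³ at 13.4 ‰ (salt = 233,160,000)
After addition: salt = 233,160,000 + 322,000,000×26.2 = 8,669,560,000; volume = 339,400,000 m³
S = 8,669,560,000 / 339,400,000 = 25.5438 ‰

25.54 ‰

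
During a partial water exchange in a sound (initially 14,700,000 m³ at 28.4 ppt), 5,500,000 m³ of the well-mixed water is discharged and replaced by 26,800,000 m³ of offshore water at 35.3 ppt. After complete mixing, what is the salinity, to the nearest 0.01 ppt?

Remaining after removal: 9,200,000 m³ at 28.4 ppt (salt = 261,280,000)
After addition: salt = 261,280,000 + 26,800,000×35.3 = 1,207,320,000; volume = 36,000,000 m³
S = 1,207,320,000 / 36,000,000 = 33.5367 ppt

33.54 ppt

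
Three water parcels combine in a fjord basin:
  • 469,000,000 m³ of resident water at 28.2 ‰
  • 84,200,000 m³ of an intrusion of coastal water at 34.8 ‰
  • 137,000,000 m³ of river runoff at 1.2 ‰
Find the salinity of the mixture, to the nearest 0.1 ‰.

Salt balance:
salt = 469,000,000×28.2 + 84,200,000×34.8 + 137,000,000×1.2 = 13,225,800,000 + 2,930,160,000 + 164,400,000 = 16,320,360,000
volume = 469,000,000 + 84,200,000 + 137,000,000 = 690,200,000 m³
S = 16,320,360,000 / 690,200,000 = 23.646 ‰

23.6 ‰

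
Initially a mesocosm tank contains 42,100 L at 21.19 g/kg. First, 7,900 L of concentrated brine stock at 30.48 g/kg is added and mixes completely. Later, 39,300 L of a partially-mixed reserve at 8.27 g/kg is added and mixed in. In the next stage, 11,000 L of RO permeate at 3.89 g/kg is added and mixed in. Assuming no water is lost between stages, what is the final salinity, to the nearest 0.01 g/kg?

14.96 g/kg

Conserving salt mass:
Initial salt = 42,100×21.19 = 892,099
After stage 1: salt = 892,099 + 7,900×30.48 = 1,132,891; volume = 50,000 L; S = 22.658 g/kg
After stage 2: salt = 1,132,891 + 39,300×8.27 = 1,457,902; volume = 89,300 L; S = 16.326 g/kg
After stage 3: salt = 1,457,902 + 11,000×3.89 = 1,500,692; volume = 100,300 L
S = 1,500,692 / 100,300 = 14.962 g/kg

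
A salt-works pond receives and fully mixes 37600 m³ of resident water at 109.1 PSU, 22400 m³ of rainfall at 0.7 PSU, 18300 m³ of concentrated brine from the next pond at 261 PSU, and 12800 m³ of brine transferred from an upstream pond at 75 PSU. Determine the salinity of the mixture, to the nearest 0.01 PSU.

Total salt / total volume:
salt = 37,600×109.1 + 22,400×0.7 + 18,300×261 + 12,800×75 = 4,102,160 + 15,680 + 4,776,300 + 960,000 = 9,854,140
volume = 37,600 + 22,400 + 18,300 + 12,800 = 91,100 m³
S = 9,854,140 / 91,100 = 108.1684 PSU

108.17 PSU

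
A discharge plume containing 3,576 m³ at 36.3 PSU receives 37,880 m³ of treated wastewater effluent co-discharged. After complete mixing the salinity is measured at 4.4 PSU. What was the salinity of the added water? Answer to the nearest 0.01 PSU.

Salt balance: 3,576×36.3 + 37,880×S = 41,456×4.4
129,808.8 + 37,880·S = 182,406.4
S = (182,406.4 − 129,808.8) / 37,880 = 1.3885 PSU

1.39 PSU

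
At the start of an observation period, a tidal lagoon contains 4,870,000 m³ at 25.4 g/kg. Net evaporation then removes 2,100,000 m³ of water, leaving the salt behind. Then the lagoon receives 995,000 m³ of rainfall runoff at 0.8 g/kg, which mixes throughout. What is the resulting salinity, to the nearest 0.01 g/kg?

33.07 g/kg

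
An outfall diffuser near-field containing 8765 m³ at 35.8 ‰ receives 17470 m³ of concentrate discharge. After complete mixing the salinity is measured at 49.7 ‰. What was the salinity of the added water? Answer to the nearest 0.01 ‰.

56.67 ‰

Salt balance: 8,765×35.8 + 17,470×S = 26,235×49.7
313,787 + 17,470·S = 1,303,879.5
S = (1,303,879.5 − 313,787) / 17,470 = 56.6739 ‰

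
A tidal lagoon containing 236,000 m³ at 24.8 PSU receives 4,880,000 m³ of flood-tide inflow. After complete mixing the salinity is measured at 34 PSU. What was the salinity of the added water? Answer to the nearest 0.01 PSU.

Salt balance: 236,000×24.8 + 4,880,000×S = 5,116,000×34
5,852,800 + 4,880,000·S = 173,944,000
S = (173,944,000 − 5,852,800) / 4,880,000 = 34.4449 PSU

34.44 PSU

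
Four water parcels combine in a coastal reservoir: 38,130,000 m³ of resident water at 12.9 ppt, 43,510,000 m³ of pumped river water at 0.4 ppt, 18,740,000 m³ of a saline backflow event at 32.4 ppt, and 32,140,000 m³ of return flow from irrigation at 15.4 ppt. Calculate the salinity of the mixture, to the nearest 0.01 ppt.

12.16 ppt

Conserving salt mass:
salt = 38,130,000×12.9 + 43,510,000×0.4 + 18,740,000×32.4 + 32,140,000×15.4 = 491,877,000 + 17,404,000 + 607,176,000 + 494,956,000 = 1,611,413,000
volume = 38,130,000 + 43,510,000 + 18,740,000 + 32,140,000 = 132,520,000 m³
S = 1,611,413,000 / 132,520,000 = 12.1598 ppt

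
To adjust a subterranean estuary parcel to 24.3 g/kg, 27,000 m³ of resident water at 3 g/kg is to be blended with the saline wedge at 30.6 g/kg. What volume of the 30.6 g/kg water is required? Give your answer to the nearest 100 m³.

91300 m³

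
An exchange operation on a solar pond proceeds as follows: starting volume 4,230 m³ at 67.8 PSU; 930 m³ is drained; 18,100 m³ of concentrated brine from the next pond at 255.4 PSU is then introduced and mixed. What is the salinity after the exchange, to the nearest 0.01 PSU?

Remaining after removal: 3,300 m³ at 67.8 PSU (salt = 223,740)
After addition: salt = 223,740 + 18,100×255.4 = 4,846,480; volume = 21,400 m³
S = 4,846,480 / 21,400 = 226.471 PSU

226.47 PSU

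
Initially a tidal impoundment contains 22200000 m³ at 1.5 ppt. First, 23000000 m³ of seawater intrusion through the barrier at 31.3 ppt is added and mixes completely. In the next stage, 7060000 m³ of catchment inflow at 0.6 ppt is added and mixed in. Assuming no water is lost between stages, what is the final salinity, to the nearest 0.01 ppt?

Weighted by volume,
Initial salt = 22,200,000×1.5 = 33,300,000
After stage 1: salt = 33,300,000 + 23,000,000×31.3 = 753,200,000; volume = 45,200,000 m³; S = 16.664 ppt
After stage 2: salt = 753,200,000 + 7,060,000×0.6 = 757,436,000; volume = 52,260,000 m³
S = 757,436,000 / 52,260,000 = 14.4936 ppt

14.49 ppt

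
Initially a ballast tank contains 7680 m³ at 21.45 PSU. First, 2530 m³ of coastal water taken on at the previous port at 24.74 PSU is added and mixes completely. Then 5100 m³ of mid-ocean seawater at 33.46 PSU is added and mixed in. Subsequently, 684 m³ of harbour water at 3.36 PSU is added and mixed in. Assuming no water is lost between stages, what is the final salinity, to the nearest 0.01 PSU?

Salt balance:
Initial salt = 7,680×21.45 = 164,736
After stage 1: salt = 164,736 + 2,530×24.74 = 227,328.2; volume = 10,210 m³; S = 22.265 PSU
After stage 2: salt = 227,328.2 + 5,100×33.46 = 397,974.2; volume = 15,310 m³; S = 25.994 PSU
After stage 3: salt = 397,974.2 + 684×3.36 = 400,272.44; volume = 15,994 m³
S = 400,272.44 / 15,994 = 25.0264 PSU

25.03 PSU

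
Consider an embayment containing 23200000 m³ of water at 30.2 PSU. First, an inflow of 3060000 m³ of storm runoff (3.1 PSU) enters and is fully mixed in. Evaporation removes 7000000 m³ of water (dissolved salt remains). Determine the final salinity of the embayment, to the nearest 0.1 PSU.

36.9 PSU

After mixing: salt = 23,200,000×30.2 + 3,060,000×3.1 = 710,126,000; volume = 26,260,000 m³
After evaporation: salt unchanged = 710,126,000; volume = 26,260,000 − 7,000,000 = 19,260,000 m³
S = 710,126,000 / 19,260,000 = 36.8705 PSU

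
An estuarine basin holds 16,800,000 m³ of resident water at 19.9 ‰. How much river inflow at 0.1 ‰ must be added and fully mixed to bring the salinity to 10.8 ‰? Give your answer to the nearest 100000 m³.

14300000 m³

Salt balance: 16,800,000×19.9 + V×0.1 = (16,800,000+V)×10.8
334,320,000 + 0.1V = 181,440,000 + 10.8V
152,880,000 = 10.7V
V = 14,287,850.47 m³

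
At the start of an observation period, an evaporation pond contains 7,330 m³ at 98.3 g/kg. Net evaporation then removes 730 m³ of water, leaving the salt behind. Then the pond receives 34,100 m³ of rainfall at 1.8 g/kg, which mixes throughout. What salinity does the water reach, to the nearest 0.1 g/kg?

19.2 g/kg

After evaporation: salt = 7,330×98.3 = 720,539; volume = 7,330 − 730 = 6,600 m³
After mixing: salt = 720,539 + 34,100×1.8 = 781,919; volume = 6,600 + 34,100 = 40,700 m³
S = 781,919 / 40,700 = 19.2118 g/kg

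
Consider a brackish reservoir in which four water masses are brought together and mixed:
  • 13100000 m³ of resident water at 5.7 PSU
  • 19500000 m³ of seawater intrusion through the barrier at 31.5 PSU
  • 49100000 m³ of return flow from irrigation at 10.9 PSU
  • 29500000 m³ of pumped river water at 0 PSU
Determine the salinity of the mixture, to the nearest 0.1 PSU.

11.0 PSU

Mass of salt is conserved:
salt = 13,100,000×5.7 + 19,500,000×31.5 + 49,100,000×10.9 + 29,500,000×0 = 74,670,000 + 614,250,000 + 535,190,000 + 0 = 1,224,110,000
volume = 13,100,000 + 19,500,000 + 49,100,000 + 29,500,000 = 111,200,000 m³
S = 1,224,110,000 / 111,200,000 = 11.008 PSU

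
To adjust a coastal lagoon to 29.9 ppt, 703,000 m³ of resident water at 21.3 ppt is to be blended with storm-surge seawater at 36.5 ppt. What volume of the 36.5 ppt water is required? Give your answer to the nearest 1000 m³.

Salt balance: 703,000×21.3 + V×36.5 = (703,000+V)×29.9
14,973,900 + 36.5V = 21,019,700 + 29.9V
6,045,800 = 6.6V
V = 916,030.3 m³

916000 m³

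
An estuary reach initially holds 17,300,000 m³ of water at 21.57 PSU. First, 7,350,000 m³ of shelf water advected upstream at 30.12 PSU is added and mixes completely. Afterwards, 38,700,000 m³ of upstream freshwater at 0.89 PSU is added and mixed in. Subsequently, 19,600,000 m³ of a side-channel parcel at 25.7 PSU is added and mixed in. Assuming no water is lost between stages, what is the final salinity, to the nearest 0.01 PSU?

13.66 PSU

Weighted by volume,
Initial salt = 17,300,000×21.57 = 373,161,000
After stage 1: salt = 373,161,000 + 7,350,000×30.12 = 594,543,000; volume = 24,650,000 m³; S = 24.119 PSU
After stage 2: salt = 594,543,000 + 38,700,000×0.89 = 628,986,000; volume = 63,350,000 m³; S = 9.929 PSU
After stage 3: salt = 628,986,000 + 19,600,000×25.7 = 1,132,706,000; volume = 82,950,000 m³
S = 1,132,706,000 / 82,950,000 = 13.6553 PSU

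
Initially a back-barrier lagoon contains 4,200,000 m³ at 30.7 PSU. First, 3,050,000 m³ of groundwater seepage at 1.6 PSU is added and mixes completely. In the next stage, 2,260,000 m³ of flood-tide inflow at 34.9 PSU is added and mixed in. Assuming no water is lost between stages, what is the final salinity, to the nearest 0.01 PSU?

22.37 PSU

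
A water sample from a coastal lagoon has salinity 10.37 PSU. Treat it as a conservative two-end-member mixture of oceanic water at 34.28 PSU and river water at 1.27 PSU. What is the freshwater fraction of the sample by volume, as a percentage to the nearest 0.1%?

Let f be the freshwater fraction. Salt balance per unit volume:
f×1.27 + (1−f)×34.28 = 10.37
f = (34.28 − 10.37) / (34.28 − 1.27) = 23.91/33.01 = 0.7243

72.4%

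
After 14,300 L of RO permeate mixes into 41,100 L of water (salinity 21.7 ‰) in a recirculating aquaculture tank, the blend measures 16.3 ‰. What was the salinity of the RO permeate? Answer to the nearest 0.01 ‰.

0.78 ‰

Salt balance: 41,100×21.7 + 14,300×S = 55,400×16.3
891,870 + 14,300·S = 903,020
S = (903,020 − 891,870) / 14,300 = 0.7797 ‰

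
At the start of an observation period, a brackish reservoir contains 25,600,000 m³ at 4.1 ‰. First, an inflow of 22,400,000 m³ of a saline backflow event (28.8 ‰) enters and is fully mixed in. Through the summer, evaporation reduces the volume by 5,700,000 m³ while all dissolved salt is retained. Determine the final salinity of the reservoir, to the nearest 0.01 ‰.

After mixing: salt = 25,600,000×4.1 + 22,400,000×28.8 = 750,080,000; volume = 48,000,000 m³
After evaporation: salt unchanged = 750,080,000; volume = 48,000,000 − 5,700,000 = 42,300,000 m³
S = 750,080,000 / 42,300,000 = 17.7324 ‰

17.73 ‰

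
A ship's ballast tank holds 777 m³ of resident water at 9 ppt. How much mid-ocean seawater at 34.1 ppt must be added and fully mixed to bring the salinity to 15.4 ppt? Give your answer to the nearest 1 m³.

Salt balance: 777×9 + V×34.1 = (777+V)×15.4
6,993 + 34.1V = 11,965.8 + 15.4V
4,972.8 = 18.7V
V = 265.93 m³

266 m³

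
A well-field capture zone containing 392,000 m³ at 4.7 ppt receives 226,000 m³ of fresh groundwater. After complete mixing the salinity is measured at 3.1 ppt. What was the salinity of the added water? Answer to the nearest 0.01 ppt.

0.32 ppt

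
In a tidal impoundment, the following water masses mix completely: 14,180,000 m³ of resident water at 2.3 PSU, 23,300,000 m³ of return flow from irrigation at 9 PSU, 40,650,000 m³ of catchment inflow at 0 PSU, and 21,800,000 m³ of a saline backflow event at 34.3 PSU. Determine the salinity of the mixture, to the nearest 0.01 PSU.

Salt balance:
salt = 14,180,000×2.3 + 23,300,000×9 + 40,650,000×0 + 21,800,000×34.3 = 32,614,000 + 209,700,000 + 0 + 747,740,000 = 990,054,000
volume = 14,180,000 + 23,300,000 + 40,650,000 + 21,800,000 = 99,930,000 m³
S = 990,054,000 / 99,930,000 = 9.9075 PSU

9.91 PSU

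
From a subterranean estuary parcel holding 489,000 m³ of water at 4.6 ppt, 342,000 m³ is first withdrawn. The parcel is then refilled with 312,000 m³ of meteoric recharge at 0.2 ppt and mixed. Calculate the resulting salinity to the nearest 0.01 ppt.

Remaining after removal: 147,000 m³ at 4.6 ppt (salt = 676,200)
After addition: salt = 676,200 + 312,000×0.2 = 738,600; volume = 459,000 m³
S = 738,600 / 459,000 = 1.6092 ppt

1.61 ppt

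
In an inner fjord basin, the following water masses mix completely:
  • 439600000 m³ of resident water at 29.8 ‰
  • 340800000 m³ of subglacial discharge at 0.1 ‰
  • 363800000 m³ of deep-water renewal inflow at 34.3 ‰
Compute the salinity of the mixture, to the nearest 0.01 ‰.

22.38 ‰

Mass of salt is conserved:
salt = 439,600,000×29.8 + 340,800,000×0.1 + 363,800,000×34.3 = 13,100,080,000 + 34,080,000 + 12,478,340,000 = 25,612,500,000
volume = 439,600,000 + 340,800,000 + 363,800,000 = 1,144,200,000 m³
S = 25,612,500,000 / 1,144,200,000 = 22.3846 ‰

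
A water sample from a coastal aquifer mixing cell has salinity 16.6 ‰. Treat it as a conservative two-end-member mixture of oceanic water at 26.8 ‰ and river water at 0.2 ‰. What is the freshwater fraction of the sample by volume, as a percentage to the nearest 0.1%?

38.3%

Let f be the freshwater fraction. Salt balance per unit volume:
f×0.2 + (1−f)×26.8 = 16.6
f = (26.8 − 16.6) / (26.8 − 0.2) = 10.2/26.6 = 0.3835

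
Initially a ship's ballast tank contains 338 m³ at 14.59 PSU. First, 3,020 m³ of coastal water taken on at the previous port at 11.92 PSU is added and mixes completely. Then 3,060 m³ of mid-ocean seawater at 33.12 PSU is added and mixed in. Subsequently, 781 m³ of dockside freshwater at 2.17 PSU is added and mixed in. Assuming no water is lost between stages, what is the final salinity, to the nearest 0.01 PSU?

Weighted by volume,
Initial salt = 338×14.59 = 4,931.42
After stage 1: salt = 4,931.42 + 3,020×11.92 = 40,929.82; volume = 3,358 m³; S = 12.189 PSU
After stage 2: salt = 40,929.82 + 3,060×33.12 = 142,277.02; volume = 6,418 m³; S = 22.168 PSU
After stage 3: salt = 142,277.02 + 781×2.17 = 143,971.79; volume = 7,199 m³
S = 143,971.79 / 7,199 = 19.9989 PSU

20.00 PSU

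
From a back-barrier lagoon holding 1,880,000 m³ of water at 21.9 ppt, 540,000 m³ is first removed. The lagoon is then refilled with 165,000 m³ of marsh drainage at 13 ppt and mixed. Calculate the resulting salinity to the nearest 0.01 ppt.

20.92 ppt

Remaining after removal: 1,340,000 m³ at 21.9 ppt (salt = 29,346,000)
After addition: salt = 29,346,000 + 165,000×13 = 31,491,000; volume = 1,505,000 m³
S = 31,491,000 / 1,505,000 = 20.9243 ppt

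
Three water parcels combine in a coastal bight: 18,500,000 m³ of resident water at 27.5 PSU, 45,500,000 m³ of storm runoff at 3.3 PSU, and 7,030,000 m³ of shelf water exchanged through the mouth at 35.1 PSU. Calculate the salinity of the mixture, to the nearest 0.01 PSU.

Mass of salt is conserved:
salt = 18,500,000×27.5 + 45,500,000×3.3 + 7,030,000×35.1 = 508,750,000 + 150,150,000 + 246,753,000 = 905,653,000
volume = 18,500,000 + 45,500,000 + 7,030,000 = 71,030,000 m³
S = 905,653,000 / 71,030,000 = 12.7503 PSU

12.75 PSU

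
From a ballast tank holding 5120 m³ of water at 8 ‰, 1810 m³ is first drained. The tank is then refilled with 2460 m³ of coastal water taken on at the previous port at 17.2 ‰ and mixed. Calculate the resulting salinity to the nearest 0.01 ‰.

Remaining after removal: 3,310 m³ at 8 ‰ (salt = 26,480)
After addition: salt = 26,480 + 2,460×17.2 = 68,792; volume = 5,770 m³
S = 68,792 / 5,770 = 11.9224 ‰

11.92 ‰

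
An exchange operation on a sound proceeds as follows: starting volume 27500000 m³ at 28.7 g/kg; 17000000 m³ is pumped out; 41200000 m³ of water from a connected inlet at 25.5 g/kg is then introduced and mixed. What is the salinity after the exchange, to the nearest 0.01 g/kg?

Remaining after removal: 10,500,000 m³ at 28.7 g/kg (salt = 301,350,000)
After addition: salt = 301,350,000 + 41,200,000×25.5 = 1,351,950,000; volume = 51,700,000 m³
S = 1,351,950,000 / 51,700,000 = 26.1499 g/kg

26.15 g/kg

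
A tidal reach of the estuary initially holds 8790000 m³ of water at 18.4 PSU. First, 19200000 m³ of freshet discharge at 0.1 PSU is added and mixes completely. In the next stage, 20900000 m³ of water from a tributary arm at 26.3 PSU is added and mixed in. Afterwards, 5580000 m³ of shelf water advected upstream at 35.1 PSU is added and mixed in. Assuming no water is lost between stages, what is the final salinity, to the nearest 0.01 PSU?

Weighted by volume,
Initial salt = 8,790,000×18.4 = 161,736,000
After stage 1: salt = 161,736,000 + 19,200,000×0.1 = 163,656,000; volume = 27,990,000 m³; S = 5.847 PSU
After stage 2: salt = 163,656,000 + 20,900,000×26.3 = 713,326,000; volume = 48,890,000 m³; S = 14.59 PSU
After stage 3: salt = 713,326,000 + 5,580,000×35.1 = 909,184,000; volume = 54,470,000 m³
S = 909,184,000 / 54,470,000 = 16.6915 PSU

16.69 PSU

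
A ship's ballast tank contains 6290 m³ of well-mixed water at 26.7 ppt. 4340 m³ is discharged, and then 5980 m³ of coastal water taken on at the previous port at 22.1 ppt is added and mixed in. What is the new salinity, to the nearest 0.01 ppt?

23.23 ppt

Remaining after removal: 1,950 m³ at 26.7 ppt (salt = 52,065)
After addition: salt = 52,065 + 5,980×22.1 = 184,223; volume = 7,930 m³
S = 184,223 / 7,930 = 23.2311 ppt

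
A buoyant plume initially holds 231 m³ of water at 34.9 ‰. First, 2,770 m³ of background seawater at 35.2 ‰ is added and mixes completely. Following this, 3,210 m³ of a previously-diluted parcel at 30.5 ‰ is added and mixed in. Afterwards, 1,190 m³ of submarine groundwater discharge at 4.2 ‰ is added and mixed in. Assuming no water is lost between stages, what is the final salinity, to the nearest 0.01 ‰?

28.17 ‰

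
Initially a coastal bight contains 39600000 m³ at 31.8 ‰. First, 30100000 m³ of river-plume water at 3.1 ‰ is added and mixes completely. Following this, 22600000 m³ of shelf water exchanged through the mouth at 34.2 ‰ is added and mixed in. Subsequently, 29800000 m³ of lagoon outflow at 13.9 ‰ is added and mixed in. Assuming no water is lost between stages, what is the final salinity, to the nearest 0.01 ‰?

Weighted by volume,
Initial salt = 39,600,000×31.8 = 1,259,280,000
After stage 1: salt = 1,259,280,000 + 30,100,000×3.1 = 1,352,590,000; volume = 69,700,000 m³; S = 19.406 ‰
After stage 2: salt = 1,352,590,000 + 22,600,000×34.2 = 2,125,510,000; volume = 92,300,000 m³; S = 23.028 ‰
After stage 3: salt = 2,125,510,000 + 29,800,000×13.9 = 2,539,730,000; volume = 122,100,000 m³
S = 2,539,730,000 / 122,100,000 = 20.8004 ‰

20.80 ‰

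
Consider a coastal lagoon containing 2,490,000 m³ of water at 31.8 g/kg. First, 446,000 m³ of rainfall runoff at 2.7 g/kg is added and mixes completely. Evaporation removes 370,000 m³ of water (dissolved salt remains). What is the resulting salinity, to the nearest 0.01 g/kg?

31.33 g/kg

After mixing: salt = 2,490,000×31.8 + 446,000×2.7 = 80,386,200; volume = 2,936,000 m³
After evaporation: salt unchanged = 80,386,200; volume = 2,936,000 − 370,000 = 2,566,000 m³
S = 80,386,200 / 2,566,000 = 31.3274 g/kg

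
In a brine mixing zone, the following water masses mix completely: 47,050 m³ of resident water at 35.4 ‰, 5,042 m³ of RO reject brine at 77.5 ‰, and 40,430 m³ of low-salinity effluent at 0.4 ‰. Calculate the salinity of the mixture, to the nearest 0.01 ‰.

22.40 ‰

Conserving salt mass:
salt = 47,050×35.4 + 5,042×77.5 + 40,430×0.4 = 1,665,570 + 390,755 + 16,172 = 2,072,497
volume = 47,050 + 5,042 + 40,430 = 92,522 m³
S = 2,072,497 / 92,522 = 22.4 ‰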